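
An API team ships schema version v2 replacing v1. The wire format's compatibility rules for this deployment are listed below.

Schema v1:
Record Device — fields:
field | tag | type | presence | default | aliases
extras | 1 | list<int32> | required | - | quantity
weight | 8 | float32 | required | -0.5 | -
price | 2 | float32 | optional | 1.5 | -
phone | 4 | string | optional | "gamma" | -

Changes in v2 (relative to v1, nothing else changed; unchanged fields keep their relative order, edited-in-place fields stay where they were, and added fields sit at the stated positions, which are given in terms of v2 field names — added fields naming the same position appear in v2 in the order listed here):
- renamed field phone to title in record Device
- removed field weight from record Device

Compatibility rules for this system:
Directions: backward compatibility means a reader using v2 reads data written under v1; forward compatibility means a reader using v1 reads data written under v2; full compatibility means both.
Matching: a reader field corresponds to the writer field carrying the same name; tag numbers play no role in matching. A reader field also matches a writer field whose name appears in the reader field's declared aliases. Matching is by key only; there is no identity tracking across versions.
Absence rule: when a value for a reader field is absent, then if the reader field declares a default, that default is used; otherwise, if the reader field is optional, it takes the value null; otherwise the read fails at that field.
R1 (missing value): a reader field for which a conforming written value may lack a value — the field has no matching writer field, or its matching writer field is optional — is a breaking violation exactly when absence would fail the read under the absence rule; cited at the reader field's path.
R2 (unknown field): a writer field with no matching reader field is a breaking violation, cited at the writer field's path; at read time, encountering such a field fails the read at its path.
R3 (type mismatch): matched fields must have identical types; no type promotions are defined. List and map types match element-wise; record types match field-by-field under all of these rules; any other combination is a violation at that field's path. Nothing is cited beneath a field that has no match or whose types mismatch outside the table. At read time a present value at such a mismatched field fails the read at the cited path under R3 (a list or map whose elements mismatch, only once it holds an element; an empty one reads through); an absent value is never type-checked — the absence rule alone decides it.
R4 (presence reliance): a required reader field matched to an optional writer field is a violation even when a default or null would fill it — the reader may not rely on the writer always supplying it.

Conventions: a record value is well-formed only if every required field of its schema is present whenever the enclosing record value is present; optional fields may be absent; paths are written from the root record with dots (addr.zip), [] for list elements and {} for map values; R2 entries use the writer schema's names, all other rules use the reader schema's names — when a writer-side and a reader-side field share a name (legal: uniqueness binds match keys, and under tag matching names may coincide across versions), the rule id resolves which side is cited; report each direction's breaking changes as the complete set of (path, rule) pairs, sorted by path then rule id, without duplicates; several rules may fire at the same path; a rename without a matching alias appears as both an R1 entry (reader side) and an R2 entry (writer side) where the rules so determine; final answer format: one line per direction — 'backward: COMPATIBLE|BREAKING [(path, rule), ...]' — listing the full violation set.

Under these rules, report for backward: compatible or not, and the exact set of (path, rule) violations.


the writer's type comes first in each Device pair
backward on Device — v2 reading data written by v1:
  writer required, list<int32> -> list<int32>: reader extras maps from writer extras
  writer optional, float32 -> float32: reader price maps from writer price
  no writer field matches reader title
  writer field weight has no reader counterpart
  writer field phone has no reader counterpart
  breaking: (phone, R2)
  breaking: (weight, R2)
  => backward verdict for Device: BREAKING, 2 violation(s)

backward: BREAKING [(phone, R2), (weight, R2)]


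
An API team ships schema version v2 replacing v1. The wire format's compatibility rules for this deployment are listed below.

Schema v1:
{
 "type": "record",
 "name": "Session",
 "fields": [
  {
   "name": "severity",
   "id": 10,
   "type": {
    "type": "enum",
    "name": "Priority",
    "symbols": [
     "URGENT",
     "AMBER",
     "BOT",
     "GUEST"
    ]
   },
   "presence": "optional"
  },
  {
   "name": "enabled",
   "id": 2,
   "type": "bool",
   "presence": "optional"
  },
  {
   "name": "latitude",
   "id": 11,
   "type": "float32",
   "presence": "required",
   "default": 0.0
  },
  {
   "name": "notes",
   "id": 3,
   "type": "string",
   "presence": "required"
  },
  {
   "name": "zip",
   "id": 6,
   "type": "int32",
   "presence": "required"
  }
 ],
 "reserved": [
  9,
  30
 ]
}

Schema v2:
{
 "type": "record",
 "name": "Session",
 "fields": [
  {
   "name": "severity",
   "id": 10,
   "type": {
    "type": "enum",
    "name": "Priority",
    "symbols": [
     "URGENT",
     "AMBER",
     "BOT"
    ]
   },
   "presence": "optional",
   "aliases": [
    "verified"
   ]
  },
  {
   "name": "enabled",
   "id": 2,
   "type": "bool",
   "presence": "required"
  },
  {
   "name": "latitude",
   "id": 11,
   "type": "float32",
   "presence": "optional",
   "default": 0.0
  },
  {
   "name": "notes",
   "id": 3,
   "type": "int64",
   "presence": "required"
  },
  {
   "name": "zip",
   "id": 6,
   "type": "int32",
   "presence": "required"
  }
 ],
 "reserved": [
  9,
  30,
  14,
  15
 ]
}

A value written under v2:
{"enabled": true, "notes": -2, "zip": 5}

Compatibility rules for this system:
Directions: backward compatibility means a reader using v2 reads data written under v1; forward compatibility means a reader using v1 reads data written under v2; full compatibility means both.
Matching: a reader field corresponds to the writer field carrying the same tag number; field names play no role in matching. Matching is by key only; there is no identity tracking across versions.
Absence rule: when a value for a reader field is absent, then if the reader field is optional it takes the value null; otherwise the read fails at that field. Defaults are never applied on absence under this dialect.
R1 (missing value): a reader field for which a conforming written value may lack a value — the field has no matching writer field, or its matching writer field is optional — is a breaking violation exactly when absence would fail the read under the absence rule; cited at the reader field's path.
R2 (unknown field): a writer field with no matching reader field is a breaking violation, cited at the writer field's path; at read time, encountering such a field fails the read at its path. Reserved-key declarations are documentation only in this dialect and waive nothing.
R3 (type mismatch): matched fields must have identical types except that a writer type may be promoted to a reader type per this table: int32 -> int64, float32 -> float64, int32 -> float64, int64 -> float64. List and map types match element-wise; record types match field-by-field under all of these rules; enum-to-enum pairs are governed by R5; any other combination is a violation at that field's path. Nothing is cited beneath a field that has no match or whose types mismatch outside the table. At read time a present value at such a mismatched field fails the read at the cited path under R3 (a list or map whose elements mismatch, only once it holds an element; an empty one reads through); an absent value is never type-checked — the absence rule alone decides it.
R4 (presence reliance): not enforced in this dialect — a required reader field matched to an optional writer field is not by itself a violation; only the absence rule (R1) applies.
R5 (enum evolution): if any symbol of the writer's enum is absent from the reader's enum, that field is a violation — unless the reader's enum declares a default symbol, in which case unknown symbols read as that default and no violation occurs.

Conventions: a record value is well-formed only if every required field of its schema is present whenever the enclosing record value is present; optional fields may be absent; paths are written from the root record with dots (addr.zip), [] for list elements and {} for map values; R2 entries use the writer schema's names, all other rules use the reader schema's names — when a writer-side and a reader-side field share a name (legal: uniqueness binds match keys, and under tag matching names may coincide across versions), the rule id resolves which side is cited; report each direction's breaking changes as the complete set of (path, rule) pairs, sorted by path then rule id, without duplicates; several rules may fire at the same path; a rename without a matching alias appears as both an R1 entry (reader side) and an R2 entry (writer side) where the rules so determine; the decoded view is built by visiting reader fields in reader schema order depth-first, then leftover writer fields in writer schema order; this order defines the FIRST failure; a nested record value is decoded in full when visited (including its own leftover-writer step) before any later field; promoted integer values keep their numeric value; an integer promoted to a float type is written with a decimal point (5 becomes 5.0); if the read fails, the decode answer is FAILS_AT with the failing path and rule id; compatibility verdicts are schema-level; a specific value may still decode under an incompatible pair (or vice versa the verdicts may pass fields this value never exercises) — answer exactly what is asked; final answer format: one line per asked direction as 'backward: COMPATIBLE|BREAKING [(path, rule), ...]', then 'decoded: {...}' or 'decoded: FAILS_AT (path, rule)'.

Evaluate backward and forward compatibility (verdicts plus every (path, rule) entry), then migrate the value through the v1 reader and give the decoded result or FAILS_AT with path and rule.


the writer's type comes first in each Session pair
checking backward for Session: reader v2 against writer v1:
  writer optional, Priority -> Priority: reader severity maps from writer severity
  writer optional, bool -> bool: reader enabled maps from writer enabled
  writer required, float32 -> float32: reader latitude maps from writer latitude
  writer required, string -> int64: reader notes maps from writer notes
  writer required, int32 -> int32: reader zip maps from writer zip
  R1 fires at enabled
  R3 fires at notes
  R5 fires at severity
  => backward: BREAKING (3)
checking forward for Session: reader v1 against writer v2:
  writer optional, Priority -> Priority: reader severity maps from writer severity
  writer required, bool -> bool: reader enabled maps from writer enabled
  writer optional, float32 -> float32: reader latitude maps from writer latitude
  writer required, int64 -> string: reader notes maps from writer notes
  writer required, int32 -> int32: reader zip maps from writer zip
  R1 fires at latitude
  R3 fires at notes
  => forward: BREAKING (2)
migrating the Session value to v1:
  severity := null (missing; optional => null)
  enabled := true
  read fails at latitude under R1 (no fill)
  => FAILS_AT (latitude, R1)

backward: BREAKING [(enabled, R1), (notes, R3), (severity, R5)]; forward: BREAKING [(latitude, R1), (notes, R3)]; decoded: FAILS_AT (latitude, R1)


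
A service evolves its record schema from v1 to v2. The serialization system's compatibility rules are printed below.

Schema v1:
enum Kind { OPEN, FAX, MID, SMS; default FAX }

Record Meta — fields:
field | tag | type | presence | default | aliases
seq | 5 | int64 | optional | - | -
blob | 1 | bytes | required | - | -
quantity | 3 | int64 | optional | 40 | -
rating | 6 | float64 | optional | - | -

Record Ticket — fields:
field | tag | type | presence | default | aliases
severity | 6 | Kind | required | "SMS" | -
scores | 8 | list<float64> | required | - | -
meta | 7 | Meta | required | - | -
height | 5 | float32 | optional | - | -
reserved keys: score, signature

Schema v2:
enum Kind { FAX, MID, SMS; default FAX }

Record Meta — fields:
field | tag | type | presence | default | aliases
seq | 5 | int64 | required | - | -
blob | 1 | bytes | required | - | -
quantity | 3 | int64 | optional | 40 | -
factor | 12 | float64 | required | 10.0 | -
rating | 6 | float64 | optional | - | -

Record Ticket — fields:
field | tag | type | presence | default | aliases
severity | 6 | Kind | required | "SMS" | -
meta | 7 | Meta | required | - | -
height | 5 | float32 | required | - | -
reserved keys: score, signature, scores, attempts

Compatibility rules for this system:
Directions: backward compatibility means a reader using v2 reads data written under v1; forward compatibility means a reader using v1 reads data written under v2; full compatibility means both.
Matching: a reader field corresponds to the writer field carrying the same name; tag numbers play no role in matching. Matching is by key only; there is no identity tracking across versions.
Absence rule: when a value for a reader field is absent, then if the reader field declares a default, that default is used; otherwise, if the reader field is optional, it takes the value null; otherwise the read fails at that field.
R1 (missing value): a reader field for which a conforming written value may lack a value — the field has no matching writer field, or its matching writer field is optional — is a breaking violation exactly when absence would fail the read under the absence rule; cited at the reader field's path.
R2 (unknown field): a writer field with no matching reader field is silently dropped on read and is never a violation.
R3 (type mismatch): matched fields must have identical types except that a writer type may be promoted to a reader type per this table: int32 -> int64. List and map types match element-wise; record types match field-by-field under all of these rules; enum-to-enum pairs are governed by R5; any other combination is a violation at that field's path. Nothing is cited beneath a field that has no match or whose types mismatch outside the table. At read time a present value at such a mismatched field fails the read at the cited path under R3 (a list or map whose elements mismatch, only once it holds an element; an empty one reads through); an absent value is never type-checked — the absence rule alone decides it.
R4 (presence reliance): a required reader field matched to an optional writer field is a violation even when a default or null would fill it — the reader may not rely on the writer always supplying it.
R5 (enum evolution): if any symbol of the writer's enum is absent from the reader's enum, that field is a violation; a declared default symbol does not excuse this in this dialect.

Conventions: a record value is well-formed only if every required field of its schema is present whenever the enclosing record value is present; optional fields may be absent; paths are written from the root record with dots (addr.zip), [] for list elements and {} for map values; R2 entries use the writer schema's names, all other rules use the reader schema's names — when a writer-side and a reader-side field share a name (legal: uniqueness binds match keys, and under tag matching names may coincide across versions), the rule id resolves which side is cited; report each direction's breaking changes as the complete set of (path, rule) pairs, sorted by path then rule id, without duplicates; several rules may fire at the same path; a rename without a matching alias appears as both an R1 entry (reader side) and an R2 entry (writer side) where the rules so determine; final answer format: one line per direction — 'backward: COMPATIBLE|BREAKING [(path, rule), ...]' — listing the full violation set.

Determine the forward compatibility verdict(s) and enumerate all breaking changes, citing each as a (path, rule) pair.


arrows below run writer -> reader for Ticket
forward on Ticket — v1 reading data written by v2:
  severity: Kind -> Kind, writer required; from severity
  scores: no writer-side match
  meta: Meta -> Meta, writer required; from meta
  height: float32 -> float32, writer required; from height
  meta.seq: int64 -> int64, writer required; from meta.seq
  meta.blob: bytes -> bytes, writer required; from meta.blob
  meta.quantity: int64 -> int64, writer optional; from meta.quantity
  meta.rating: float64 -> float64, writer optional; from meta.rating
  leftover writer field: meta.factor
  violation R1 at scores
  => forward verdict for Ticket: BREAKING, 1 violation(s)
the other Ticket changes do not affect what is asked:
  enum Kind (field severity in record Ticket): symbol OPEN removed -> fires only in the backward direction of Ticket, which is not asked here
  added field factor to record Meta: required float64, tag 12, default 10.0 (in v2 it sits immediately before rating) -> inert for the asked Ticket verdict: nothing fires
  field height in record Ticket: optional changed to required -> fires only in the backward direction of Ticket, which is not asked here
  field seq in record Meta: optional changed to required -> fires only in the backward direction of Ticket, which is not asked here

forward: BREAKING [(scores, R1)]


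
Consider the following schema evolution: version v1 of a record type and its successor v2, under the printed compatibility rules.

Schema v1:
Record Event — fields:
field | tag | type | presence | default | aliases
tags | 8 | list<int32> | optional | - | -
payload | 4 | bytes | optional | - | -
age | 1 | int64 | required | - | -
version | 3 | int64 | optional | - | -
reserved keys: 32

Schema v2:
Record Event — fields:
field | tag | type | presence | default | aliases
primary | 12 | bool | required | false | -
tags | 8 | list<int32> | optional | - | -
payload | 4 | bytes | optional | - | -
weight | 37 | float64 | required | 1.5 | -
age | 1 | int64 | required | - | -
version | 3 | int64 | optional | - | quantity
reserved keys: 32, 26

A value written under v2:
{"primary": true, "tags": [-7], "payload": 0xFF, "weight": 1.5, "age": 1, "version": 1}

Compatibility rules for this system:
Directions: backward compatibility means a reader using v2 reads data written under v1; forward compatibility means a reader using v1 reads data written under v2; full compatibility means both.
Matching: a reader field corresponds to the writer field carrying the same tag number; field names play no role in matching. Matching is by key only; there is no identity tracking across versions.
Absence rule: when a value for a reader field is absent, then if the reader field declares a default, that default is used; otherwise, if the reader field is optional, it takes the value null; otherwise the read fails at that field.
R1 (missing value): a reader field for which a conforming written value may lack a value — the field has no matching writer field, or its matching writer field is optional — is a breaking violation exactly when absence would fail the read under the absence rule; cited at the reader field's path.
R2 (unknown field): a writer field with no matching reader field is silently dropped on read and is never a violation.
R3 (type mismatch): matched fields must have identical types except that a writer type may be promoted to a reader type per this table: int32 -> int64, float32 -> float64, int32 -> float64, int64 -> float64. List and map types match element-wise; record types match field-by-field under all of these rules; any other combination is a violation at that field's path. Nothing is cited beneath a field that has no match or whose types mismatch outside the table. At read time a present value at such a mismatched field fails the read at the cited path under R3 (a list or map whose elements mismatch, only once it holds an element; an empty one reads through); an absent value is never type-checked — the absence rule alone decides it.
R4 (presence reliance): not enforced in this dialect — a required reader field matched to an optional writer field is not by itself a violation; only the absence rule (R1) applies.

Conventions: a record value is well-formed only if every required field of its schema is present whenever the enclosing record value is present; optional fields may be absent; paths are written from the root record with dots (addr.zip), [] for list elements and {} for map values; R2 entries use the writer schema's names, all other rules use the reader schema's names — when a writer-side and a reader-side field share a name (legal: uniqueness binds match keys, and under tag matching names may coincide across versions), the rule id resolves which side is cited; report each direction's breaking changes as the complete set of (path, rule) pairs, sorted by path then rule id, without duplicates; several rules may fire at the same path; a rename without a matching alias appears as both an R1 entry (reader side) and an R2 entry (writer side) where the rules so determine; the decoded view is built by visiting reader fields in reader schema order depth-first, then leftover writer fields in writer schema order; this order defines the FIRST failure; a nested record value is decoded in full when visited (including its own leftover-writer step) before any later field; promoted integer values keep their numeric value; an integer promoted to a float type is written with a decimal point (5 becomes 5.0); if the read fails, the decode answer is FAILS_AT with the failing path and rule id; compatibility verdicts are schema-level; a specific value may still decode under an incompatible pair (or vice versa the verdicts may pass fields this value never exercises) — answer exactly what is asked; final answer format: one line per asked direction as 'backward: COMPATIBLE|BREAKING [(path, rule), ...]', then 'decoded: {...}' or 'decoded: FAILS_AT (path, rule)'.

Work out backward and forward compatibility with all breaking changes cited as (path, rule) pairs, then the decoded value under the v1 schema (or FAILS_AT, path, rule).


backward: COMPATIBLE []; forward: COMPATIBLE []; decoded: {"tags": [-7], "payload": 0xFF, "age": 1, "version": 1}

the writer's type comes first in each Event pair
backward on Event — v2 reading data written by v1:
  primary has no writer counterpart
  list<int32> -> list<int32>, writer optional: tags aligns to tags
  bytes -> bytes, writer optional: payload aligns to payload
  weight has no writer counterpart
  int64 -> int64, writer required: age aligns to age
  int64 -> int64, writer optional: version aligns to version
  => backward: COMPATIBLE
forward on Event — v1 reading data written by v2:
  list<int32> -> list<int32>, writer optional: tags aligns to tags
  bytes -> bytes, writer optional: payload aligns to payload
  int64 -> int64, writer required: age aligns to age
  int64 -> int64, writer optional: version aligns to version
  leftover writer field: primary
  leftover writer field: weight
  => forward: COMPATIBLE
decoding the Event value with the v1 reader:
  tags := [-7]
  payload := 0xFF
  age := 1
  version := 1
  writer primary: unknown -> dropped
  writer weight: unknown -> dropped
  => decoded: {"tags": [-7], "payload": 0xFF, "age": 1, "version": 1}


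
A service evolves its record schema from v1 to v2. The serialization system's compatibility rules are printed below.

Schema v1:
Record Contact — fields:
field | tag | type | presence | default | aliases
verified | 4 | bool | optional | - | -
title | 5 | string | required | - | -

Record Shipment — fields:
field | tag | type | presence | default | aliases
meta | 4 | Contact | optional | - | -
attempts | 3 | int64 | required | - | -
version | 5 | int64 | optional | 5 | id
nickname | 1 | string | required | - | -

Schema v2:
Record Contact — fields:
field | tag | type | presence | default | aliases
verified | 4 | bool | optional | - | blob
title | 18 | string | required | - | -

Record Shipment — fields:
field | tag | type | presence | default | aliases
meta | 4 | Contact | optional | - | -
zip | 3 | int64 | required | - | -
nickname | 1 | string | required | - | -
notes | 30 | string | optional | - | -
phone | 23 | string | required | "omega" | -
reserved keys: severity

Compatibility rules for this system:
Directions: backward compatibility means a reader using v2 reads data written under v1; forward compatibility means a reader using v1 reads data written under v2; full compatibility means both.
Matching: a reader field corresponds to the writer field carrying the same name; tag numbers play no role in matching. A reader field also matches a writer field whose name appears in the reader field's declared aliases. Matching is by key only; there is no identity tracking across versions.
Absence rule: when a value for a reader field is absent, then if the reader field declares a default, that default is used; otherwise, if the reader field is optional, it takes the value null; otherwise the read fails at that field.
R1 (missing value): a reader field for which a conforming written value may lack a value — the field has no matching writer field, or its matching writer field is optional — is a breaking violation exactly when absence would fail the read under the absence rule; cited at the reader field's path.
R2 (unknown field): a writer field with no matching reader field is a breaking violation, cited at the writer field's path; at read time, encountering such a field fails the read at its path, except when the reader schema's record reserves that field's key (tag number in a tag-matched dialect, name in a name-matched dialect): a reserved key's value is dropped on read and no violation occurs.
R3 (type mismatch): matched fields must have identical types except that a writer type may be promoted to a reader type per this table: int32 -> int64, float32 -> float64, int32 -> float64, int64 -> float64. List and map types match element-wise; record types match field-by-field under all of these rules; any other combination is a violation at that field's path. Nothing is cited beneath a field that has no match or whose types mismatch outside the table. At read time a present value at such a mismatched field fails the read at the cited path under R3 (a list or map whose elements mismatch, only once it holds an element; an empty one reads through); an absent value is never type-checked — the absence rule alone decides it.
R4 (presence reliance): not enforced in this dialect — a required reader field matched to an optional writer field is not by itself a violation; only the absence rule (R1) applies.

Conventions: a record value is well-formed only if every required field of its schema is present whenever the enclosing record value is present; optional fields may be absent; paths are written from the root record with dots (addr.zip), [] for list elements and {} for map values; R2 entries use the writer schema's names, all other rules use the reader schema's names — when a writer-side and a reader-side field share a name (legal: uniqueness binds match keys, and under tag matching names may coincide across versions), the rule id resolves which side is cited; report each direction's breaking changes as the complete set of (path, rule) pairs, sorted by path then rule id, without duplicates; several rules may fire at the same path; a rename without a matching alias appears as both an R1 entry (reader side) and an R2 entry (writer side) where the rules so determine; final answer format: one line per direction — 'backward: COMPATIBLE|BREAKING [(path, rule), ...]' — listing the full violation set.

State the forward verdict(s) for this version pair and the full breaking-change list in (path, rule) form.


each type pair in Shipment: writer, then reader
checking forward for Shipment: reader v1 against writer v2:
  meta: paired with writer meta (Contact -> Contact; writer optional)
  attempts: no writer-side match
  version: no writer-side match
  nickname: paired with writer nickname (string -> string; writer required)
  writer field zip has no reader counterpart
  writer field notes has no reader counterpart
  writer field phone has no reader counterpart
  meta.verified: paired with writer meta.verified (bool -> bool; writer optional)
  meta.title: paired with writer meta.title (string -> string; writer required)
  R1 fires at attempts
  R2 fires at notes
  R2 fires at phone
  R2 fires at zip
  => forward verdict for Shipment: BREAKING, 4 violation(s)
remaining Shipment differences; none change what is asked:
  field title in record Contact: tag 5 changed to 18 -> fires no rule on Shipment, leaving the asked answer as it is
  removed field version from record Shipment -> affects backward compatibility only, which is not asked

forward: BREAKING [(attempts, R1), (notes, R2), (phone, R2), (zip, R2)]


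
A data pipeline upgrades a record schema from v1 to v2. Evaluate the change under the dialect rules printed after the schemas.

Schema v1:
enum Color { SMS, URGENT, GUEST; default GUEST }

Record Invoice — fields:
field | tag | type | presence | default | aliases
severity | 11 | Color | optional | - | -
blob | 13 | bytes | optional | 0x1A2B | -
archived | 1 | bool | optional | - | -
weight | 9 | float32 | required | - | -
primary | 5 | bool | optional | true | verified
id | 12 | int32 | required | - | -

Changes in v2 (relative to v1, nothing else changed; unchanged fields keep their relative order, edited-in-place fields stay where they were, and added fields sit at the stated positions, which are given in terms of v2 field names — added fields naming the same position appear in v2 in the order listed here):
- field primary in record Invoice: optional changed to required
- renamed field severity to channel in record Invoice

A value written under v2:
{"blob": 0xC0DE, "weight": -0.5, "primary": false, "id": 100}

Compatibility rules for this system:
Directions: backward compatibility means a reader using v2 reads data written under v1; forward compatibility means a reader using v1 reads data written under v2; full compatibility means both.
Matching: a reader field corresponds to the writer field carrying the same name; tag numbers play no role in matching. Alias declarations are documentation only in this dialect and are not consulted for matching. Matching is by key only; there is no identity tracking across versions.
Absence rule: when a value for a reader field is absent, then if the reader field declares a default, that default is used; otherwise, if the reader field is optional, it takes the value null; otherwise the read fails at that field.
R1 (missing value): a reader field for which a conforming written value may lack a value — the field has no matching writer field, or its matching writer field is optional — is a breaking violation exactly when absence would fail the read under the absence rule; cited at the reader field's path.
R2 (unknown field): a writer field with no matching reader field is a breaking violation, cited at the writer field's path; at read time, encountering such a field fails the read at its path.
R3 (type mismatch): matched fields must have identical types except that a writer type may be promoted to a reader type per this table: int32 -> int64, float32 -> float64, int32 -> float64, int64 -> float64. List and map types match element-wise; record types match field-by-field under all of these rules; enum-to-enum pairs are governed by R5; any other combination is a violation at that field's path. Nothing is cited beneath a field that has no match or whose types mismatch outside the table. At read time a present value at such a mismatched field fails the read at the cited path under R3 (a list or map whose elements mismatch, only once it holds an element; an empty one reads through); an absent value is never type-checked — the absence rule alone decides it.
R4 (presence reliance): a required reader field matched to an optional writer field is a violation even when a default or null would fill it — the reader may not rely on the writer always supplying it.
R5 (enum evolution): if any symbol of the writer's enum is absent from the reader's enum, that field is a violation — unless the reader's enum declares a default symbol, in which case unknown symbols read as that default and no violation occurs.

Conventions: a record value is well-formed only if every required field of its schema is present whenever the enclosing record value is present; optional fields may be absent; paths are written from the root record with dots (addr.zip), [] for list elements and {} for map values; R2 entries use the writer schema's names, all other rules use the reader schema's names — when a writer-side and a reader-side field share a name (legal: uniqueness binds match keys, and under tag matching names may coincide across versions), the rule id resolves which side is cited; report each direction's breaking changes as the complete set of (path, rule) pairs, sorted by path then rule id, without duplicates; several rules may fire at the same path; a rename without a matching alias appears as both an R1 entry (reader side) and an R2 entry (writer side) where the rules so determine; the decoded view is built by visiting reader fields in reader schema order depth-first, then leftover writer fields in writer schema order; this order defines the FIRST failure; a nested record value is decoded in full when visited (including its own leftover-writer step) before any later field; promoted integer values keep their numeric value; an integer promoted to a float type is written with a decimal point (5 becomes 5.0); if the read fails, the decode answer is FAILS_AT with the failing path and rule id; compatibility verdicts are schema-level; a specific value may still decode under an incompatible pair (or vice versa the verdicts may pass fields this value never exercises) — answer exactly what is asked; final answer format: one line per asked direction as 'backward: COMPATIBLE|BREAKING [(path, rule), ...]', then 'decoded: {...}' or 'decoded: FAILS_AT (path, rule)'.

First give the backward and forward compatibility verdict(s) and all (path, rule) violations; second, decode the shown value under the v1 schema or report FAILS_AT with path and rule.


arrows below run writer -> reader for Invoice
backward pass over Invoice, reader schema v2, writer schema v1:
  channel: no writer match
  bytes -> bytes, writer optional: blob aligns to blob
  bool -> bool, writer optional: archived aligns to archived
  float32 -> float32, writer required: weight aligns to weight
  bool -> bool, writer optional: primary aligns to primary
  int32 -> int32, writer required: id aligns to id
  writer field severity has no reader counterpart
  breaking: (primary, R4)
  breaking: (severity, R2)
  => 2 violation(s): backward is BREAKING for Invoice
forward pass over Invoice, reader schema v1, writer schema v2:
  severity: no writer match
  bytes -> bytes, writer optional: blob aligns to blob
  bool -> bool, writer optional: archived aligns to archived
  float32 -> float32, writer required: weight aligns to weight
  bool -> bool, writer required: primary aligns to primary
  int32 -> int32, writer required: id aligns to id
  writer field channel has no reader counterpart
  breaking: (channel, R2)
  => 1 violation(s): forward is BREAKING for Invoice
decode (reader v1):
  severity := null (missing; optional => null)
  blob := 0xC0DE
  archived := null (missing; optional => null)
  weight := -0.5
  primary := false
  id := 100
  => decoded: {"severity": null, "blob": 0xC0DE, "archived": null, "weight": -0.5, "primary": false, "id": 100}

backward: BREAKING [(primary, R4), (severity, R2)]; forward: BREAKING [(channel, R2)]; decoded: {"severity": null, "blob": 0xC0DE, "archived": null, "weight": -0.5, "primary": false, "id": 100}


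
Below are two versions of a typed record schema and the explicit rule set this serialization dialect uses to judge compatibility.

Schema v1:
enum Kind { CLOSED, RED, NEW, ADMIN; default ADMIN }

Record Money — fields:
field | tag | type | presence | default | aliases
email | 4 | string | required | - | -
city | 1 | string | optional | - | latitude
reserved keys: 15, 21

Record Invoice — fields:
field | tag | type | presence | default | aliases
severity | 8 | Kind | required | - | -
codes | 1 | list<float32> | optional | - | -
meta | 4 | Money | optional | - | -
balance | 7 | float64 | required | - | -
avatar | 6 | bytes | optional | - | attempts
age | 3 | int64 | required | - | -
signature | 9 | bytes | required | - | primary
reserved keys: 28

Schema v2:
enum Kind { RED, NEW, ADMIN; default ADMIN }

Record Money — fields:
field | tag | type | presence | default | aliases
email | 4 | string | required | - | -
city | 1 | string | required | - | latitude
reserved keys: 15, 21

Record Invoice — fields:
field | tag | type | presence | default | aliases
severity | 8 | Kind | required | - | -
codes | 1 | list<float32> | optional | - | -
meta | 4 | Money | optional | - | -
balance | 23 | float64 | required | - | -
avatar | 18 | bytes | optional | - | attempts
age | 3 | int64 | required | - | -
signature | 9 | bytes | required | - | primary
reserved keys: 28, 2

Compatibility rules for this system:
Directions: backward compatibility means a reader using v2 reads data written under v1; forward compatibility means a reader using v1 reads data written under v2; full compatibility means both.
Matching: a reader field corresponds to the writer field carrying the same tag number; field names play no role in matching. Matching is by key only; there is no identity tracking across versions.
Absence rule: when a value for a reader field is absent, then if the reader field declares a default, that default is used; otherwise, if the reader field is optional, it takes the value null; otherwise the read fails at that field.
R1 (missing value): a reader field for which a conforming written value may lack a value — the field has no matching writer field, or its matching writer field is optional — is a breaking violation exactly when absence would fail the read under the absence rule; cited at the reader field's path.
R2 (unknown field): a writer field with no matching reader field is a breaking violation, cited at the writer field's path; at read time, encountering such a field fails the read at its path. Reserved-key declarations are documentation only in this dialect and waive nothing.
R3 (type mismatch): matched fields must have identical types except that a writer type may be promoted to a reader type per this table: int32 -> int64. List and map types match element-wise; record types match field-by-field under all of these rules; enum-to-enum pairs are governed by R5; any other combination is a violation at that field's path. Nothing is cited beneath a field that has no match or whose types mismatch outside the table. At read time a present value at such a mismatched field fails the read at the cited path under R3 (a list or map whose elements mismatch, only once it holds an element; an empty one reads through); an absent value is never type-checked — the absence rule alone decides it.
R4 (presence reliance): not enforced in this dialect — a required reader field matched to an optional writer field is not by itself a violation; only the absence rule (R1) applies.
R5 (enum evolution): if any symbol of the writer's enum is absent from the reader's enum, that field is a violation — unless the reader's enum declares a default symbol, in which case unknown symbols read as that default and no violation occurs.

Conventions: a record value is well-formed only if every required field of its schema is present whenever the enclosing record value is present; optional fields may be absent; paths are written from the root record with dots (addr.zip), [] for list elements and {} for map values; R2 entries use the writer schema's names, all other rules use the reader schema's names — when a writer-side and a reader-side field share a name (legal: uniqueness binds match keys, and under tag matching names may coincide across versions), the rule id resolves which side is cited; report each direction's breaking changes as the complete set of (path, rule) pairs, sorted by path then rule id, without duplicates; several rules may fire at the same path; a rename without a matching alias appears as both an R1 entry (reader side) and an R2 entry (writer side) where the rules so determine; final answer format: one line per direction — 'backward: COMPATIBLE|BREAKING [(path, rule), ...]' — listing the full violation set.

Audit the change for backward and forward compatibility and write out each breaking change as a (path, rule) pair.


in Invoice below, arrows point writer -> reader
backward analysis of Invoice with v2 as reader and v1 as writer:
  severity <- severity (Kind -> Kind, writer required)
  codes <- codes (list<float32> -> list<float32>, writer optional)
  meta <- meta (Money -> Money, writer optional)
  balance has no writer counterpart
  avatar has no writer counterpart
  age <- age (int64 -> int64, writer required)
  signature <- signature (bytes -> bytes, writer required)
  writer field balance has no reader counterpart
  writer field avatar has no reader counterpart
  meta.email <- meta.email (string -> string, writer required)
  meta.city <- meta.city (string -> string, writer optional)
  breaking: (avatar, R2)
  breaking: (balance, R1)
  breaking: (balance, R2)
  breaking: (meta.city, R1)
  backward on Invoice therefore BREAKING (4)
forward analysis of Invoice with v1 as reader and v2 as writer:
  severity <- severity (Kind -> Kind, writer required)
  codes <- codes (list<float32> -> list<float32>, writer optional)
  meta <- meta (Money -> Money, writer optional)
  balance has no writer counterpart
  avatar has no writer counterpart
  age <- age (int64 -> int64, writer required)
  signature <- signature (bytes -> bytes, writer required)
  writer field balance has no reader counterpart
  writer field avatar has no reader counterpart
  meta.email <- meta.email (string -> string, writer required)
  meta.city <- meta.city (string -> string, writer required)
  breaking: (avatar, R2)
  breaking: (balance, R1)
  breaking: (balance, R2)
  forward on Invoice therefore BREAKING (3)

backward: BREAKING [(avatar, R2), (balance, R1), (balance, R2), (meta.city, R1)]; forward: BREAKING [(avatar, R2), (balance, R1), (balance, R2)]
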